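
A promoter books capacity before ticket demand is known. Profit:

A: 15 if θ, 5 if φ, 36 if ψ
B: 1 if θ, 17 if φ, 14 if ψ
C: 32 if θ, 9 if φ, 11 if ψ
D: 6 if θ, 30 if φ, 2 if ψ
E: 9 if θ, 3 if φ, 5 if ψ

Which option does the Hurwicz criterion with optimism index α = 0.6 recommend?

A

A: 0.6·36 + 0.4·5 = 23.6
B: 0.6·17 + 0.4·1 = 10.6
C: 0.6·32 + 0.4·9 = 22.8
D: 0.6·30 + 0.4·2 = 18.8
E: 0.6·9 + 0.4·3 = 6.6
Highest Hurwicz score = 23.6 → A.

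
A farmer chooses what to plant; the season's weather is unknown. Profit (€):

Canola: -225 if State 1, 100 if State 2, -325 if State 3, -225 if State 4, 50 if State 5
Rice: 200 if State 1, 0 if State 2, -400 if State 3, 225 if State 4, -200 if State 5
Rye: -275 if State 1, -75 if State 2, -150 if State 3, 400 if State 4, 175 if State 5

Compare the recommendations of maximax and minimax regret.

Row maxima: Canola=100, Rice=225, Rye=400
Best best-case = 400 → Rye.
Column bests: State 1=200, State 2=100, State 3=-150, State 4=400, State 5=175.
Canola regrets: 425, 0, 175, 625, 125 → max 625
Rice regrets: 0, 100, 250, 175, 375 → max 375
Rye regrets: 475, 175, 0, 0, 0 → max 475
Smallest max regret = 375 → Rice.

maximax → Rye; minimax regret → Rice (disagree)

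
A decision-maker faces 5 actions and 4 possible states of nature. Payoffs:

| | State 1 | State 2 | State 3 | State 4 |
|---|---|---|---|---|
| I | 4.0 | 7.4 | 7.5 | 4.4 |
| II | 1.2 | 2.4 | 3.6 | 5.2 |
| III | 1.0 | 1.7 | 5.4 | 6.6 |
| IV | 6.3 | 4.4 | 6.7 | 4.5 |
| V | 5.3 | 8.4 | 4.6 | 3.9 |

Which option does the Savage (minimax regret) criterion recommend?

I

Column bests: State 1=6.3, State 2=8.4, State 3=7.5, State 4=6.6.
I regrets: 2.3, 1.0, 0.0, 2.2 → max 2.3
II regrets: 5.1, 6.0, 3.9, 1.4 → max 6.0
III regrets: 5.3, 6.7, 2.1, 0.0 → max 6.7
IV regrets: 0.0, 4.0, 0.8, 2.1 → max 4.0
V regrets: 1.0, 0.0, 2.9, 2.7 → max 2.9
Smallest max regret = 2.3 → I.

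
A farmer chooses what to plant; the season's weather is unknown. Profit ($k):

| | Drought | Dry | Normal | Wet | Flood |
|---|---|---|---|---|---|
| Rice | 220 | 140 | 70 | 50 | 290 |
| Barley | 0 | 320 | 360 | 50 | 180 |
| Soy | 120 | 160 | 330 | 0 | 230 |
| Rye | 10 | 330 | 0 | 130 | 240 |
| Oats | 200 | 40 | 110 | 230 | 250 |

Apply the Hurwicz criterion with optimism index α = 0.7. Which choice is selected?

Rice: 0.7·290 + 0.3·50 = 218
Barley: 0.7·360 + 0.3·0 = 252
Soy: 0.7·330 + 0.3·0 = 231
Rye: 0.7·330 + 0.3·0 = 231
Oats: 0.7·250 + 0.3·40 = 187
Highest Hurwicz score = 252 → Barley.

Barley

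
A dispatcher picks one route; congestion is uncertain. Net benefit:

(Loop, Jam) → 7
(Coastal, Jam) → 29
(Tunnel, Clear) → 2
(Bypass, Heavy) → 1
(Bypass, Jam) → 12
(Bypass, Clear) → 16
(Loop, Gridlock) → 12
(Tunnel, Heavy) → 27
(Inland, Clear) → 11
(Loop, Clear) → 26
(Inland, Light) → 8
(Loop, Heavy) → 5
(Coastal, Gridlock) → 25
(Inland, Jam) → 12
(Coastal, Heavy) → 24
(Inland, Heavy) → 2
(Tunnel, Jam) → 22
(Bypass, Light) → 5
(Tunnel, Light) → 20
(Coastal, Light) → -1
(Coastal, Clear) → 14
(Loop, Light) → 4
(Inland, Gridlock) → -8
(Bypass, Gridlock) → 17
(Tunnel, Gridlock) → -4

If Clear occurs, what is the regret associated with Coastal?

Best payoff under Clear is 26.
Regret = 26 − 14 = 12.

12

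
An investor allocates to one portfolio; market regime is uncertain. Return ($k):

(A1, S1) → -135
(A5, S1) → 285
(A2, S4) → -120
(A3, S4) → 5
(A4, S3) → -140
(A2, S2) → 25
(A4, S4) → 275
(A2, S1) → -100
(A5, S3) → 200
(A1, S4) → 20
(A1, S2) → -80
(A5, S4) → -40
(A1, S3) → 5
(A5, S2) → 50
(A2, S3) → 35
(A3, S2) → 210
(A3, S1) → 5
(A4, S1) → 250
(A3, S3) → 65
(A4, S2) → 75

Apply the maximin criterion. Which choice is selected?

A3

Row minima: A1=-135, A2=-120, A3=5, A4=-140, A5=-40
Best worst-case = 5 → A3.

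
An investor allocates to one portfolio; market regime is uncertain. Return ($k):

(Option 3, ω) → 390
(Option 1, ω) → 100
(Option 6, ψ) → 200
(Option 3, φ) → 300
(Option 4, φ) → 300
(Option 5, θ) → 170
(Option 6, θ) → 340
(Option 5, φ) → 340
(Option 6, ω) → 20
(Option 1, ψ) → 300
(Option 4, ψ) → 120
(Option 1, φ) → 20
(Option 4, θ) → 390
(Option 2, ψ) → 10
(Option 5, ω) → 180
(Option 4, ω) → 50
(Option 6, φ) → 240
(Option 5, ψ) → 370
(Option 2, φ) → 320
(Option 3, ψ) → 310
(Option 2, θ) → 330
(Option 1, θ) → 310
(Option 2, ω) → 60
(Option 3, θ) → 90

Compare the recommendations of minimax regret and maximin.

Column bests: θ=390, φ=340, ψ=370, ω=390.
Option 1 regrets: 80, 320, 70, 290 → max 320
Option 2 regrets: 60, 20, 360, 330 → max 360
Option 3 regrets: 300, 40, 60, 0 → max 300
Option 4 regrets: 0, 40, 250, 340 → max 340
Option 5 regrets: 220, 0, 0, 210 → max 220
Option 6 regrets: 50, 100, 170, 370 → max 370
Smallest max regret = 220 → Option 5.
Row minima: Option 1=20, Option 2=10, Option 3=90, Option 4=50, Option 5=170, Option 6=20
Best worst-case = 170 → Option 5.

minimax regret → Option 5; maximin → Option 5 (agree)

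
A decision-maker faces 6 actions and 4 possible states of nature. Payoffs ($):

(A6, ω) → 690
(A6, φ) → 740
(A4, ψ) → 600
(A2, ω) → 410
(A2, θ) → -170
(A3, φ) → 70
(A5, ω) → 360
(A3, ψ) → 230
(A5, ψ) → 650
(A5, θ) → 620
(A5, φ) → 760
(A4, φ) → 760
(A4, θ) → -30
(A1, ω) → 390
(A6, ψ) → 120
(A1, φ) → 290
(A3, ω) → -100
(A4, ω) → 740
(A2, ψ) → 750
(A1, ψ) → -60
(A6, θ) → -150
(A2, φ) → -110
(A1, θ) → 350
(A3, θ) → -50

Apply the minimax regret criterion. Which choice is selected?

Column bests: θ=620, φ=760, ψ=750, ω=740.
A1 regrets: 270, 470, 810, 350 → max 810
A2 regrets: 790, 870, 0, 330 → max 870
A3 regrets: 670, 690, 520, 840 → max 840
A4 regrets: 650, 0, 150, 0 → max 650
A5 regrets: 0, 0, 100, 380 → max 380
A6 regrets: 770, 20, 630, 50 → max 770
Smallest max regret = 380 → A5.

A5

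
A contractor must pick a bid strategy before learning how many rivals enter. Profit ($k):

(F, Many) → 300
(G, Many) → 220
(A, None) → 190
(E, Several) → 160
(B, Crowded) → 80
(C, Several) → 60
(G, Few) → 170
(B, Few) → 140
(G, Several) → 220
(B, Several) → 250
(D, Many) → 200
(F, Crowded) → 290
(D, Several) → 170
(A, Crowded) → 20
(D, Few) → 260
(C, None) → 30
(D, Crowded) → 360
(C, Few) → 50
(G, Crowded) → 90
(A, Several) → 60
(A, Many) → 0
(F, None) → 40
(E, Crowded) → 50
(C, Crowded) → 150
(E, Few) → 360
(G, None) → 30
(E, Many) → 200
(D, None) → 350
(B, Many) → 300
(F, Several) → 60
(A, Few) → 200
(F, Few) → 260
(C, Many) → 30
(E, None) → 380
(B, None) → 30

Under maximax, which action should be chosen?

E

Row maxima: A=200, B=300, C=150, D=360, E=380, F=300, G=220
Best best-case = 380 → E.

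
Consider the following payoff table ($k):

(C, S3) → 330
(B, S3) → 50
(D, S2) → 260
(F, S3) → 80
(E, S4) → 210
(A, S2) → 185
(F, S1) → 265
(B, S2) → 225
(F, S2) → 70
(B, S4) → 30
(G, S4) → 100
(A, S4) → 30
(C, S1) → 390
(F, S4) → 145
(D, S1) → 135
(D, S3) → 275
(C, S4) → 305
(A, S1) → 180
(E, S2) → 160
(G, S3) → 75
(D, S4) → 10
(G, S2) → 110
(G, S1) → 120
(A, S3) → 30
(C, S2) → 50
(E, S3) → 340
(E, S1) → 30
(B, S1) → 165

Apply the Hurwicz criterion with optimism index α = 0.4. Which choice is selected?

A: 0.4·185 + 0.6·30 = 92
B: 0.4·225 + 0.6·30 = 108
C: 0.4·390 + 0.6·50 = 186
D: 0.4·275 + 0.6·10 = 116
E: 0.4·340 + 0.6·30 = 154
F: 0.4·265 + 0.6·70 = 148
G: 0.4·120 + 0.6·75 = 93
Highest Hurwicz score = 186 → C.

C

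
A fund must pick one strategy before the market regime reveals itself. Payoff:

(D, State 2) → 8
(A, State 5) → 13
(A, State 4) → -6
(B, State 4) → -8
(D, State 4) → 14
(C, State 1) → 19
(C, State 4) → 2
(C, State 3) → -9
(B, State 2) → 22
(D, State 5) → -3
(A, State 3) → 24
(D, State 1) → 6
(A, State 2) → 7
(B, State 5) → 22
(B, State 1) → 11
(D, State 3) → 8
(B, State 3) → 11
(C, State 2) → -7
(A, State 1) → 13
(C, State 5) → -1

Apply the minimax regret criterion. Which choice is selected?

Column bests: State 1=19, State 2=22, State 3=24, State 4=14, State 5=22.
A regrets: 6, 15, 0, 20, 9 → max 20
B regrets: 8, 0, 13, 22, 0 → max 22
C regrets: 0, 29, 33, 12, 23 → max 33
D regrets: 13, 14, 16, 0, 25 → max 25
Smallest max regret = 20 → A.

A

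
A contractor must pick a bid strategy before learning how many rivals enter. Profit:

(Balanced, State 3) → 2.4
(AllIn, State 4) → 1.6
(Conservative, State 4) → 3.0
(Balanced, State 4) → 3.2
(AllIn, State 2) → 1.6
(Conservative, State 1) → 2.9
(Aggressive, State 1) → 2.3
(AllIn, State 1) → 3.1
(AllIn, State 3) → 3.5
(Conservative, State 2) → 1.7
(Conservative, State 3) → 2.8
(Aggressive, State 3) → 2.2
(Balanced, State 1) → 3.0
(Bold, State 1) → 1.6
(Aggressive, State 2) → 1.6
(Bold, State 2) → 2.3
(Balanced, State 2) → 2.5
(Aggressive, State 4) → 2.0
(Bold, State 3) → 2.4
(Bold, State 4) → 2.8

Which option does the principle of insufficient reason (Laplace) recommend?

Balanced

Row averages: Conservative=2.6, Balanced=2.775, Aggressive=2.025, Bold=2.275, AllIn=2.45
Highest average = 2.775 → Balanced.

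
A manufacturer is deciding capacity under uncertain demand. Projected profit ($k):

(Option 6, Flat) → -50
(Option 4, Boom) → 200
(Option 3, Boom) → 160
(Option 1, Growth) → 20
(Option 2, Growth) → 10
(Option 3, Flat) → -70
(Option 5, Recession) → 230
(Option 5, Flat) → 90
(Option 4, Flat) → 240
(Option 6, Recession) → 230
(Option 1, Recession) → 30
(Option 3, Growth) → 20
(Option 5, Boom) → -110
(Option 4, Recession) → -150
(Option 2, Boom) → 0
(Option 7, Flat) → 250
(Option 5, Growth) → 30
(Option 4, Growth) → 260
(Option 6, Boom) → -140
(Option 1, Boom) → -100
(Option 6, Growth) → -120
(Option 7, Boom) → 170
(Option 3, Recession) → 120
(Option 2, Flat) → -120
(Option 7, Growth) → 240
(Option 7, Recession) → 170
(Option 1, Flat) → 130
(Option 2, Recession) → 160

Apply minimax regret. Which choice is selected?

Option 7

Column bests: Recession=230, Flat=250, Growth=260, Boom=200.
Option 1 regrets: 200, 120, 240, 300 → max 300
Option 2 regrets: 70, 370, 250, 200 → max 370
Option 3 regrets: 110, 320, 240, 40 → max 320
Option 4 regrets: 380, 10, 0, 0 → max 380
Option 5 regrets: 0, 160, 230, 310 → max 310
Option 6 regrets: 0, 300, 380, 340 → max 380
Option 7 regrets: 60, 0, 20, 30 → max 60
Smallest max regret = 60 → Option 7.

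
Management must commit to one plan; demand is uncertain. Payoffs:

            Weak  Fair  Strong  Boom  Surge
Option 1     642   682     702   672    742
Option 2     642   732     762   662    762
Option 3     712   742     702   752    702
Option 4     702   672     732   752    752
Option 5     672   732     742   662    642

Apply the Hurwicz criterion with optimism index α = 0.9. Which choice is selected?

Option 2

Option 1: 0.9·742 + 0.1·642 = 732
Option 2: 0.9·762 + 0.1·642 = 750
Option 3: 0.9·752 + 0.1·702 = 747
Option 4: 0.9·752 + 0.1·672 = 744
Option 5: 0.9·742 + 0.1·642 = 732
Highest Hurwicz score = 750 → Option 2.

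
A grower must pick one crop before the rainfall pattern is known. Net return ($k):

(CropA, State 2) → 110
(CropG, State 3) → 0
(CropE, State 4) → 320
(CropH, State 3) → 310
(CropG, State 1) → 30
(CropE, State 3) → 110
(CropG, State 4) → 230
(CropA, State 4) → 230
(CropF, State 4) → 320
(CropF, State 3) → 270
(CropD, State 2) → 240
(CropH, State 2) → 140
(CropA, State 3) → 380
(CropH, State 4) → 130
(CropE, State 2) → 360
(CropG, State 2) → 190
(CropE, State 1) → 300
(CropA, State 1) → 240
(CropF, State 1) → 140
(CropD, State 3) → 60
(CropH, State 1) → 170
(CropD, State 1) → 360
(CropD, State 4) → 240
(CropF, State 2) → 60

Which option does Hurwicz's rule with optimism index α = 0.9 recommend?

CropG: 0.9·230 + 0.1·0 = 207
CropA: 0.9·380 + 0.1·110 = 353
CropF: 0.9·320 + 0.1·60 = 294
CropH: 0.9·310 + 0.1·130 = 292
CropD: 0.9·360 + 0.1·60 = 330
CropE: 0.9·360 + 0.1·110 = 335
Highest Hurwicz score = 353 → CropA.

CropA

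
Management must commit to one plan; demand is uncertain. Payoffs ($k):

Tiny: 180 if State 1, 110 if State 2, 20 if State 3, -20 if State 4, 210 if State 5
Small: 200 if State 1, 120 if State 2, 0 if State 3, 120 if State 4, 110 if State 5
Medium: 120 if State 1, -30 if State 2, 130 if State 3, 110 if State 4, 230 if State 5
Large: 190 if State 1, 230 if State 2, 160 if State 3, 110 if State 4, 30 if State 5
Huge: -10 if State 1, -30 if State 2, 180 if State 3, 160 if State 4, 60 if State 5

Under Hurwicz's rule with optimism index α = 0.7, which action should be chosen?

Large

Tiny: 0.7·210 + 0.3·(-20) = 141
Small: 0.7·200 + 0.3·0 = 140
Medium: 0.7·230 + 0.3·(-30) = 152
Large: 0.7·230 + 0.3·30 = 170
Huge: 0.7·180 + 0.3·(-30) = 117
Highest Hurwicz score = 170 → Large.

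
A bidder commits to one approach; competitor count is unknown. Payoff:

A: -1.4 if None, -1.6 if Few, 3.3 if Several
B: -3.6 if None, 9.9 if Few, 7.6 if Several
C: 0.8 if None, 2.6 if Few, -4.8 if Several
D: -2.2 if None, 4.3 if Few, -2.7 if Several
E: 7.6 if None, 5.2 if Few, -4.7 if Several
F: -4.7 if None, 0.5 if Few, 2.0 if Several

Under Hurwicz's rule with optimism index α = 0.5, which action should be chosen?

B

A: 0.5·3.3 + 0.5·(-1.6) = 0.85
B: 0.5·9.9 + 0.5·(-3.6) = 3.15
C: 0.5·2.6 + 0.5·(-4.8) = -1.1
D: 0.5·4.3 + 0.5·(-2.7) = 0.8
E: 0.5·7.6 + 0.5·(-4.7) = 1.45
F: 0.5·2.0 + 0.5·(-4.7) = -1.35
Highest Hurwicz score = 3.15 → B.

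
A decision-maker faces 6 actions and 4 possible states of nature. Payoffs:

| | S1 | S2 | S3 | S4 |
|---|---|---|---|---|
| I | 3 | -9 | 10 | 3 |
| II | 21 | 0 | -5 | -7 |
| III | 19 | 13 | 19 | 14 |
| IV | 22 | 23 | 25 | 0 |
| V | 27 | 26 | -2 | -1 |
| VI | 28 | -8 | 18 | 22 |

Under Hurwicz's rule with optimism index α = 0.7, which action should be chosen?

I: 0.7·10 + 0.3·(-9) = 4.3
II: 0.7·21 + 0.3·(-7) = 12.6
III: 0.7·19 + 0.3·13 = 17.2
IV: 0.7·25 + 0.3·0 = 17.5
V: 0.7·27 + 0.3·(-2) = 18.3
VI: 0.7·28 + 0.3·(-8) = 17.2
Highest Hurwicz score = 18.3 → V.

V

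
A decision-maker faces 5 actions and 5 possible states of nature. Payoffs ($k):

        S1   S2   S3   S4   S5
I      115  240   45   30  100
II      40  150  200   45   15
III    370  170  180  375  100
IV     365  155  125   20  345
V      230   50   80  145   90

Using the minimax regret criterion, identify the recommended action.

III

Column bests: S1=370, S2=240, S3=200, S4=375, S5=345.
I regrets: 255, 0, 155, 345, 245 → max 345
II regrets: 330, 90, 0, 330, 330 → max 330
III regrets: 0, 70, 20, 0, 245 → max 245
IV regrets: 5, 85, 75, 355, 0 → max 355
V regrets: 140, 190, 120, 230, 255 → max 255
Smallest max regret = 245 → III.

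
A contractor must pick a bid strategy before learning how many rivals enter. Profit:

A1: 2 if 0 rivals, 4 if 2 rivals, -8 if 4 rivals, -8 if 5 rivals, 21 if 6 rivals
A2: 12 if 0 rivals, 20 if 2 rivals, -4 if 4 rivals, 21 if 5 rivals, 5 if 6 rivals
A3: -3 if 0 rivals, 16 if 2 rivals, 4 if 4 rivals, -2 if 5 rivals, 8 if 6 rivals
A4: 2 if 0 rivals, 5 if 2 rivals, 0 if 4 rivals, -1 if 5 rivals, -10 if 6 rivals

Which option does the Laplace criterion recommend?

A2

Row averages: A1=2.2, A2=10.8, A3=4.6, A4=-0.8
Highest average = 10.8 → A2.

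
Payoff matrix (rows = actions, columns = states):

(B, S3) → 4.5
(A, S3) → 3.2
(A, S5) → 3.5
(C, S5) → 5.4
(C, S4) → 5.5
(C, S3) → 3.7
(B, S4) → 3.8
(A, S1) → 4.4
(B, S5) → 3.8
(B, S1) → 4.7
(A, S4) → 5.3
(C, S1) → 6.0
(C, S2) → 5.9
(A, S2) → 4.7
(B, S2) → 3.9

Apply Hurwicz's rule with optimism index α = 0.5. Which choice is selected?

A: 0.5·5.3 + 0.5·3.2 = 4.25
B: 0.5·4.7 + 0.5·3.8 = 4.25
C: 0.5·6.0 + 0.5·3.7 = 4.85
Highest Hurwicz score = 4.85 → C.

C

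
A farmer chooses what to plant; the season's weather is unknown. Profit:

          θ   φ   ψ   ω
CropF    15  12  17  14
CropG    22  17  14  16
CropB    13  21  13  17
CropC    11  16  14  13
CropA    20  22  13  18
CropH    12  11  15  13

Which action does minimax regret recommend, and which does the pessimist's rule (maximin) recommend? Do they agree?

Column bests: θ=22, φ=22, ψ=17, ω=18.
CropF regrets: 7, 10, 0, 4 → max 10
CropG regrets: 0, 5, 3, 2 → max 5
CropB regrets: 9, 1, 4, 1 → max 9
CropC regrets: 11, 6, 3, 5 → max 11
CropA regrets: 2, 0, 4, 0 → max 4
CropH regrets: 10, 11, 2, 5 → max 11
Smallest max regret = 4 → CropA.
Row minima: CropF=12, CropG=14, CropB=13, CropC=11, CropA=13, CropH=11
Best worst-case = 14 → CropG.

minimax regret → CropA; maximin → CropG (disagree)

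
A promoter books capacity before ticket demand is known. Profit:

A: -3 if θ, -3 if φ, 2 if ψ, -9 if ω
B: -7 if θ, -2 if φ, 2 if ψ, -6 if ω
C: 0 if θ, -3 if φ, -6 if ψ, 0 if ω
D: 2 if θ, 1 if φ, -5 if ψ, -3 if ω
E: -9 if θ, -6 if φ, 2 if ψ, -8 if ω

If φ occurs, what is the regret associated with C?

Best payoff under φ is 1.
Regret = 1 − (-3) = 4.

4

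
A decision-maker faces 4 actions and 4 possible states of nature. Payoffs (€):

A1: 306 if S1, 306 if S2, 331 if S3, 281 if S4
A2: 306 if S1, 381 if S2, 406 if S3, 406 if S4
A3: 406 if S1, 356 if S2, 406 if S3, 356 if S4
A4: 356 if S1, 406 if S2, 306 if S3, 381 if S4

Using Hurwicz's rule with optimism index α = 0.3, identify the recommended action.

A1: 0.3·331 + 0.7·281 = 296
A2: 0.3·406 + 0.7·306 = 336
A3: 0.3·406 + 0.7·356 = 371
A4: 0.3·406 + 0.7·306 = 336
Highest Hurwicz score = 371 → A3.

A3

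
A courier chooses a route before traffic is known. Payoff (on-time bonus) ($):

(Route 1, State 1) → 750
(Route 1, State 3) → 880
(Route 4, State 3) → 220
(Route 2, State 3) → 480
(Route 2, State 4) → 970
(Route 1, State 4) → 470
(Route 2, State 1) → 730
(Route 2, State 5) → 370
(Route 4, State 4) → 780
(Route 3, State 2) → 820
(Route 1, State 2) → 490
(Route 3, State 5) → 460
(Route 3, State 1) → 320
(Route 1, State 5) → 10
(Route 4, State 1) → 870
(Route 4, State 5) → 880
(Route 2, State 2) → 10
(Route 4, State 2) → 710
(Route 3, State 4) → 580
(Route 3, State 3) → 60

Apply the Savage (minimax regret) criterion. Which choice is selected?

Column bests: State 1=870, State 2=820, State 3=880, State 4=970, State 5=880.
Route 1 regrets: 120, 330, 0, 500, 870 → max 870
Route 2 regrets: 140, 810, 400, 0, 510 → max 810
Route 3 regrets: 550, 0, 820, 390, 420 → max 820
Route 4 regrets: 0, 110, 660, 190, 0 → max 660
Smallest max regret = 660 → Route 4.

Route 4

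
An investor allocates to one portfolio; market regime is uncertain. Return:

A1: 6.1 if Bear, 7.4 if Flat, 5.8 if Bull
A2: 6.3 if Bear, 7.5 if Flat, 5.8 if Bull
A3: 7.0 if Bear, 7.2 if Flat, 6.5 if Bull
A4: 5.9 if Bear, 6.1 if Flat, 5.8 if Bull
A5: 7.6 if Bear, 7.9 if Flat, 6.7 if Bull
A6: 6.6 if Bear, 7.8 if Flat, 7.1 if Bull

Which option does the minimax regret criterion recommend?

Column bests: Bear=7.6, Flat=7.9, Bull=7.1.
A1 regrets: 1.5, 0.5, 1.3 → max 1.5
A2 regrets: 1.3, 0.4, 1.3 → max 1.3
A3 regrets: 0.6, 0.7, 0.6 → max 0.7
A4 regrets: 1.7, 1.8, 1.3 → max 1.8
A5 regrets: 0.0, 0.0, 0.4 → max 0.4
A6 regrets: 1.0, 0.1, 0.0 → max 1.0
Smallest max regret = 0.4 → A5.

A5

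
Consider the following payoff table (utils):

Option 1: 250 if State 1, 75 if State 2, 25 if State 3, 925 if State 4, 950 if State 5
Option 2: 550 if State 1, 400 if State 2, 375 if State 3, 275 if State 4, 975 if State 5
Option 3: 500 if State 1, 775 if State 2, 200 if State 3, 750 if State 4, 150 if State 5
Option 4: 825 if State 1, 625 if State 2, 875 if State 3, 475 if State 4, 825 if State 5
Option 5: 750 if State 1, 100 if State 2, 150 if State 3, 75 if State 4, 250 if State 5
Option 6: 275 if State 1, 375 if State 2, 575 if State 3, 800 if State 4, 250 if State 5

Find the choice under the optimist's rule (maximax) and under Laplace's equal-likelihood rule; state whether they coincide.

maximax → Option 2; laplace → Option 4 (disagree)

Row maxima: Option 1=950, Option 2=975, Option 3=775, Option 4=875, Option 5=750, Option 6=800
Best best-case = 975 → Option 2.
Row averages: Option 1=445, Option 2=515, Option 3=475, Option 4=725, Option 5=265, Option 6=455
Highest average = 725 → Option 4.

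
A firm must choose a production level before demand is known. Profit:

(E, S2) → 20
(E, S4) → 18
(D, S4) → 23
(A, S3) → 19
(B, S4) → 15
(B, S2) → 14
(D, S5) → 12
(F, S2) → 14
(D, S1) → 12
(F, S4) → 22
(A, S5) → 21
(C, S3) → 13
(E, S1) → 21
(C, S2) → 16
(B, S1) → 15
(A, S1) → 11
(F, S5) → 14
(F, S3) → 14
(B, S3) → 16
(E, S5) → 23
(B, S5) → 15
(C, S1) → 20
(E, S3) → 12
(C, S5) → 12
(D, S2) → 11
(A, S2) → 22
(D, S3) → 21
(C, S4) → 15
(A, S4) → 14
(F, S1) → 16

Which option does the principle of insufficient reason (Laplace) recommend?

Row averages: A=17.4, B=15, C=15.2, D=15.8, E=18.8, F=16
Highest average = 18.8 → E.

E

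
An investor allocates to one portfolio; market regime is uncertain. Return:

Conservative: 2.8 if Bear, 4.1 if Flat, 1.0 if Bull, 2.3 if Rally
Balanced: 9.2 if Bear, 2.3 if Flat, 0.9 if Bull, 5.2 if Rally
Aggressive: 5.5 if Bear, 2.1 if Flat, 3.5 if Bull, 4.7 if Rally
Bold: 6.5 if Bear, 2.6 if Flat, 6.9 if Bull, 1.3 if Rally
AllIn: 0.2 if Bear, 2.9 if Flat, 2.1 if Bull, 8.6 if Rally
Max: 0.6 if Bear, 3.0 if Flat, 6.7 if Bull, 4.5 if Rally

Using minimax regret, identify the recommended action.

Column bests: Bear=9.2, Flat=4.1, Bull=6.9, Rally=8.6.
Conservative regrets: 6.4, 0.0, 5.9, 6.3 → max 6.4
Balanced regrets: 0.0, 1.8, 6.0, 3.4 → max 6.0
Aggressive regrets: 3.7, 2.0, 3.4, 3.9 → max 3.9
Bold regrets: 2.7, 1.5, 0.0, 7.3 → max 7.3
AllIn regrets: 9.0, 1.2, 4.8, 0.0 → max 9.0
Max regrets: 8.6, 1.1, 0.2, 4.1 → max 8.6
Smallest max regret = 3.9 → Aggressive.

Aggressive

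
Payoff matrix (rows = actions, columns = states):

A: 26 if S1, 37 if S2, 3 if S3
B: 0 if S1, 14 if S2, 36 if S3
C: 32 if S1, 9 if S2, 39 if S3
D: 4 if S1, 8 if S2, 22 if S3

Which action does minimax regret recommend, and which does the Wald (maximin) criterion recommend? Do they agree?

minimax regret → C; maximin → C (agree)

Column bests: S1=32, S2=37, S3=39.
A regrets: 6, 0, 36 → max 36
B regrets: 32, 23, 3 → max 32
C regrets: 0, 28, 0 → max 28
D regrets: 28, 29, 17 → max 29
Smallest max regret = 28 → C.
Row minima: A=3, B=0, C=9, D=4
Best worst-case = 9 → C.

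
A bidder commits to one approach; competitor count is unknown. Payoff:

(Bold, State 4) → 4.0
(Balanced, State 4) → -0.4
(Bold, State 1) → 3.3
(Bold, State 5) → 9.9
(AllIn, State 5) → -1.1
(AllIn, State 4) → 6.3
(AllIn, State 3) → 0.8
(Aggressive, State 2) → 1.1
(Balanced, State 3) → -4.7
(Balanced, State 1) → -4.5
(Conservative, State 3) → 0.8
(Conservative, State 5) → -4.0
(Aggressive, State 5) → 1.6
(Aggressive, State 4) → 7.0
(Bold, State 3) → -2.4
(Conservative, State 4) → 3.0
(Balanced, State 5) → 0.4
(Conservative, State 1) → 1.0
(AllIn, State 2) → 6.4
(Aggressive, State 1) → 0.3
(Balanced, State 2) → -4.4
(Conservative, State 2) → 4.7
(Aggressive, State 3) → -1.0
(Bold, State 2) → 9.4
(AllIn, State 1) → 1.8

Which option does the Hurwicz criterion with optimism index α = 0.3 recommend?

Aggressive

Conservative: 0.3·4.7 + 0.7·(-4.0) = -1.39
Balanced: 0.3·0.4 + 0.7·(-4.7) = -3.17
Aggressive: 0.3·7.0 + 0.7·(-1.0) = 1.4
Bold: 0.3·9.9 + 0.7·(-2.4) = 1.29
AllIn: 0.3·6.4 + 0.7·(-1.1) = 1.15
Highest Hurwicz score = 1.4 → Aggressive.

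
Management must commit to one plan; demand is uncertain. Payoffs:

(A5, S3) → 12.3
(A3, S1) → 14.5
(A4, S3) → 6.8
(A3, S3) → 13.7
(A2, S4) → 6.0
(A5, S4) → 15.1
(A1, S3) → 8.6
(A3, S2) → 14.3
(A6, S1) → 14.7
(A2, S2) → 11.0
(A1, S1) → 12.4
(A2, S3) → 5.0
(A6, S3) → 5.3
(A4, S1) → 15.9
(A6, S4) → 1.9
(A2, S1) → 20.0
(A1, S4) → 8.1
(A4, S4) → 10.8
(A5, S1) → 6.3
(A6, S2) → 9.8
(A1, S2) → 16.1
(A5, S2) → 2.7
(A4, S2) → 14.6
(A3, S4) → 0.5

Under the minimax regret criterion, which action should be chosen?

Column bests: S1=20.0, S2=16.1, S3=13.7, S4=15.1.
A1 regrets: 7.6, 0.0, 5.1, 7.0 → max 7.6
A2 regrets: 0.0, 5.1, 8.7, 9.1 → max 9.1
A3 regrets: 5.5, 1.8, 0.0, 14.6 → max 14.6
A4 regrets: 4.1, 1.5, 6.9, 4.3 → max 6.9
A5 regrets: 13.7, 13.4, 1.4, 0.0 → max 13.7
A6 regrets: 5.3, 6.3, 8.4, 13.2 → max 13.2
Smallest max regret = 6.9 → A4.

A4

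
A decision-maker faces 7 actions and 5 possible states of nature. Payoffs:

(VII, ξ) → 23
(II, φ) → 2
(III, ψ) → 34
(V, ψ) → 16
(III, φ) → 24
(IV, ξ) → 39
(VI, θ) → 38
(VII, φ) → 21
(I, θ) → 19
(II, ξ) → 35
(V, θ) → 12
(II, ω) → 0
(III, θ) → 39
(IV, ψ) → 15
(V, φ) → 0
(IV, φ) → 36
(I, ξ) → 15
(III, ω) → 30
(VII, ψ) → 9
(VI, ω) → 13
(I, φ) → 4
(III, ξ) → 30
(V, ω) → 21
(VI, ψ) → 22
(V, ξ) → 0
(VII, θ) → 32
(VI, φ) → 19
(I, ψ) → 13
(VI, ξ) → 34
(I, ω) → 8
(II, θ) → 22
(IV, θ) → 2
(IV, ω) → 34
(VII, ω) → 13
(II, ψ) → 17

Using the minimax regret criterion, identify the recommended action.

III

Column bests: θ=39, φ=36, ψ=34, ω=34, ξ=39.
I regrets: 20, 32, 21, 26, 24 → max 32
II regrets: 17, 34, 17, 34, 4 → max 34
III regrets: 0, 12, 0, 4, 9 → max 12
IV regrets: 37, 0, 19, 0, 0 → max 37
V regrets: 27, 36, 18, 13, 39 → max 39
VI regrets: 1, 17, 12, 21, 5 → max 21
VII regrets: 7, 15, 25, 21, 16 → max 25
Smallest max regret = 12 → III.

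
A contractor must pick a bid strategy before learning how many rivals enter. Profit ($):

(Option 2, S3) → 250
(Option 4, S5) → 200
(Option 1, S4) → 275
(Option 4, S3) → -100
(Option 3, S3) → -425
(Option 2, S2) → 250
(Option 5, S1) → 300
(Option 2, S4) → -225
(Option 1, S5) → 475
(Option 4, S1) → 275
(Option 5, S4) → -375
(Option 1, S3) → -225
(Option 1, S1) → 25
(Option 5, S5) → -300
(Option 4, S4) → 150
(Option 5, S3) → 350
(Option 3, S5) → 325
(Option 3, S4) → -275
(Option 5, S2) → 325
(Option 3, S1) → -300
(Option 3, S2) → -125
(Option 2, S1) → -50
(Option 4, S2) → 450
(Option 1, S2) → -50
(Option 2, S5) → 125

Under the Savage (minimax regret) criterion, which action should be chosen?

Column bests: S1=300, S2=450, S3=350, S4=275, S5=475.
Option 1 regrets: 275, 500, 575, 0, 0 → max 575
Option 2 regrets: 350, 200, 100, 500, 350 → max 500
Option 3 regrets: 600, 575, 775, 550, 150 → max 775
Option 4 regrets: 25, 0, 450, 125, 275 → max 450
Option 5 regrets: 0, 125, 0, 650, 775 → max 775
Smallest max regret = 450 → Option 4.

Option 4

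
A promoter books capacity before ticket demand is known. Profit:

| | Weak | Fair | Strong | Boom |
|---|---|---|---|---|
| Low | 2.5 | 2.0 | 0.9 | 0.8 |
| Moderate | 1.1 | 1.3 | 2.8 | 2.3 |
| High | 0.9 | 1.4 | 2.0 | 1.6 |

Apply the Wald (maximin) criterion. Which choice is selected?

Row minima: Low=0.8, Moderate=1.1, High=0.9
Best worst-case = 1.1 → Moderate.

Moderate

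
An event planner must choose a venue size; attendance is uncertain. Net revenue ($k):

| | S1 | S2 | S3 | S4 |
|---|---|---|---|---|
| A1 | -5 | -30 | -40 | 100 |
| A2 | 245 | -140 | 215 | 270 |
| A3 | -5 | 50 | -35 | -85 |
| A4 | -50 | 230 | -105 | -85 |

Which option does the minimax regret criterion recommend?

Column bests: S1=245, S2=230, S3=215, S4=270.
A1 regrets: 250, 260, 255, 170 → max 260
A2 regrets: 0, 370, 0, 0 → max 370
A3 regrets: 250, 180, 250, 355 → max 355
A4 regrets: 295, 0, 320, 355 → max 355
Smallest max regret = 260 → A1.

A1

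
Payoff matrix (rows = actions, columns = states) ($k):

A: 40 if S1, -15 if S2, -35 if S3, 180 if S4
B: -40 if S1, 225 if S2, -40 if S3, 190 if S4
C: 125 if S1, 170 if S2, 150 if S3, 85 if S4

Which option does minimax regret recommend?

Column bests: S1=125, S2=225, S3=150, S4=190.
A regrets: 85, 240, 185, 10 → max 240
B regrets: 165, 0, 190, 0 → max 190
C regrets: 0, 55, 0, 105 → max 105
Smallest max regret = 105 → C.

C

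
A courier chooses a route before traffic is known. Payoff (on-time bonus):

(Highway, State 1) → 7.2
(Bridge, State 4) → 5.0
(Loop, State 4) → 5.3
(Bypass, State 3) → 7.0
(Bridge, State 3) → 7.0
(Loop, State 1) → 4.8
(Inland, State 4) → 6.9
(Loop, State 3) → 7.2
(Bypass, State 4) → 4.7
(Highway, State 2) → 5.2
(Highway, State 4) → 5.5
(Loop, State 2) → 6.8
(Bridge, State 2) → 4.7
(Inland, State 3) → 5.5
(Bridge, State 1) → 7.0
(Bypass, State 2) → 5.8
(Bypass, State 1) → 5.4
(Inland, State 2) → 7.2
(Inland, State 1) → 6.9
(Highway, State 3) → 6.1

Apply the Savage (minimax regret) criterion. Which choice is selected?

Column bests: State 1=7.2, State 2=7.2, State 3=7.2, State 4=6.9.
Inland regrets: 0.3, 0.0, 1.7, 0.0 → max 1.7
Loop regrets: 2.4, 0.4, 0.0, 1.6 → max 2.4
Bypass regrets: 1.8, 1.4, 0.2, 2.2 → max 2.2
Bridge regrets: 0.2, 2.5, 0.2, 1.9 → max 2.5
Highway regrets: 0.0, 2.0, 1.1, 1.4 → max 2.0
Smallest max regret = 1.7 → Inland.

Inland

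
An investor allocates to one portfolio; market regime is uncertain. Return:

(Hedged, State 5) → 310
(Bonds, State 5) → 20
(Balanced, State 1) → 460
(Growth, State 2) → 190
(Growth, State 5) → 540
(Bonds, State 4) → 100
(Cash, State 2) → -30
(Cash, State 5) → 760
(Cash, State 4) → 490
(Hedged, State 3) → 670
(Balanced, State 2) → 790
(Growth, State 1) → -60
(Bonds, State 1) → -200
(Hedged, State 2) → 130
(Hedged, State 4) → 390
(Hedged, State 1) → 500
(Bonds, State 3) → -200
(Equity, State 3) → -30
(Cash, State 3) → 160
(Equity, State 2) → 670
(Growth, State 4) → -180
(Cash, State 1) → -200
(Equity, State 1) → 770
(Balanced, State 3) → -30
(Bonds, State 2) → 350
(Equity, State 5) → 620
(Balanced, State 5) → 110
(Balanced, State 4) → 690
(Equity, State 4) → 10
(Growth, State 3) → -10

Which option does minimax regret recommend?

Column bests: State 1=770, State 2=790, State 3=670, State 4=690, State 5=760.
Equity regrets: 0, 120, 700, 680, 140 → max 700
Hedged regrets: 270, 660, 0, 300, 450 → max 660
Bonds regrets: 970, 440, 870, 590, 740 → max 970
Cash regrets: 970, 820, 510, 200, 0 → max 970
Balanced regrets: 310, 0, 700, 0, 650 → max 700
Growth regrets: 830, 600, 680, 870, 220 → max 870
Smallest max regret = 660 → Hedged.

Hedged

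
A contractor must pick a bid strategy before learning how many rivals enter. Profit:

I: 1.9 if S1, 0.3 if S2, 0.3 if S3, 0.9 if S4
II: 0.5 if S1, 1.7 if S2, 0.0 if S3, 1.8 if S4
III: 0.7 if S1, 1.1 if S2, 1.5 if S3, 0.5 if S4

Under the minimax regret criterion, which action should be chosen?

Column bests: S1=1.9, S2=1.7, S3=1.5, S4=1.8.
I regrets: 0.0, 1.4, 1.2, 0.9 → max 1.4
II regrets: 1.4, 0.0, 1.5, 0.0 → max 1.5
III regrets: 1.2, 0.6, 0.0, 1.3 → max 1.3
Smallest max regret = 1.3 → III.

III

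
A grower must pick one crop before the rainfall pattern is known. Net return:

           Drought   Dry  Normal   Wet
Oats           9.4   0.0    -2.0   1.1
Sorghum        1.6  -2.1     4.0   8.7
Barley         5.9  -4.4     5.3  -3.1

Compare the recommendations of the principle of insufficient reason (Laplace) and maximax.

Row averages: Oats=2.125, Sorghum=3.05, Barley=0.925
Highest average = 3.05 → Sorghum.
Row maxima: Oats=9.4, Sorghum=8.7, Barley=5.9
Best best-case = 9.4 → Oats.

laplace → Sorghum; maximax → Oats (disagree)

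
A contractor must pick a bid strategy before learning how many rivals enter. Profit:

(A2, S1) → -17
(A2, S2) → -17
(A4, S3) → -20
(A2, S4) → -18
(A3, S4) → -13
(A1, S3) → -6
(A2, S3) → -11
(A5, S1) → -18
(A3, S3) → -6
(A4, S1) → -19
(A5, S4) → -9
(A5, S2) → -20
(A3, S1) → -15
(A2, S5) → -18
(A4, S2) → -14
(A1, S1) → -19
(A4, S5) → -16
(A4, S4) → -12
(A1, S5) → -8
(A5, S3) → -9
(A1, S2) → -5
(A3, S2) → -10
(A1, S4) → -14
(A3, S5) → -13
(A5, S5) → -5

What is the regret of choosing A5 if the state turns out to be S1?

3

Best payoff under S1 is -15.
Regret = -15 − (-18) = 3.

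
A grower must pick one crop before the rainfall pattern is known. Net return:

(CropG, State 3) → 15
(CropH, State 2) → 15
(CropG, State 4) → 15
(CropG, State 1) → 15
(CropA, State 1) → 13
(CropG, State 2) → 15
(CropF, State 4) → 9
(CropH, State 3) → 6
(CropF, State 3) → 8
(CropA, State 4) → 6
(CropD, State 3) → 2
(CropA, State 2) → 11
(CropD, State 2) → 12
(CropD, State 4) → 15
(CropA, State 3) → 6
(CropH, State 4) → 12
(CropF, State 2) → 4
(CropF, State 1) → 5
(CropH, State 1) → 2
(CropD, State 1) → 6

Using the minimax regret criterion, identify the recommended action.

Column bests: State 1=15, State 2=15, State 3=15, State 4=15.
CropG regrets: 0, 0, 0, 0 → max 0
CropH regrets: 13, 0, 9, 3 → max 13
CropA regrets: 2, 4, 9, 9 → max 9
CropD regrets: 9, 3, 13, 0 → max 13
CropF regrets: 10, 11, 7, 6 → max 11
Smallest max regret = 0 → CropG.

CropG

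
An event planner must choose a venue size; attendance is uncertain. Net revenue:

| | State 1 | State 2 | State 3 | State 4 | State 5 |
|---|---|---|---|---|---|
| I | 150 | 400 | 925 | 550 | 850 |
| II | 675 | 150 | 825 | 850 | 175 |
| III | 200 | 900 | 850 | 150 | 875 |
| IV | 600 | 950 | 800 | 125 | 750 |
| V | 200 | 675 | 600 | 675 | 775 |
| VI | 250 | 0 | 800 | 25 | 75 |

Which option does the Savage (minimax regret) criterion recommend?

Column bests: State 1=675, State 2=950, State 3=925, State 4=850, State 5=875.
I regrets: 525, 550, 0, 300, 25 → max 550
II regrets: 0, 800, 100, 0, 700 → max 800
III regrets: 475, 50, 75, 700, 0 → max 700
IV regrets: 75, 0, 125, 725, 125 → max 725
V regrets: 475, 275, 325, 175, 100 → max 475
VI regrets: 425, 950, 125, 825, 800 → max 950
Smallest max regret = 475 → V.

V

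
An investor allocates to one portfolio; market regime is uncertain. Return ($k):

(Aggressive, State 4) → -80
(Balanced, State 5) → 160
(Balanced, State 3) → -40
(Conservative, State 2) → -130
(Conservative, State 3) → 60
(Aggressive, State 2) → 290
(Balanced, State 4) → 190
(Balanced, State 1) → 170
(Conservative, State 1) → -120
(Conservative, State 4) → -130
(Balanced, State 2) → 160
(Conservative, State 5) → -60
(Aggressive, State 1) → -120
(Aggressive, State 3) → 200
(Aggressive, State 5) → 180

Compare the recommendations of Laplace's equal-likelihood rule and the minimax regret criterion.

laplace → Balanced; minimax regret → Balanced (agree)

Row averages: Conservative=-76, Balanced=128, Aggressive=94
Highest average = 128 → Balanced.
Column bests: State 1=170, State 2=290, State 3=200, State 4=190, State 5=180.
Conservative regrets: 290, 420, 140, 320, 240 → max 420
Balanced regrets: 0, 130, 240, 0, 20 → max 240
Aggressive regrets: 290, 0, 0, 270, 0 → max 290
Smallest max regret = 240 → Balanced.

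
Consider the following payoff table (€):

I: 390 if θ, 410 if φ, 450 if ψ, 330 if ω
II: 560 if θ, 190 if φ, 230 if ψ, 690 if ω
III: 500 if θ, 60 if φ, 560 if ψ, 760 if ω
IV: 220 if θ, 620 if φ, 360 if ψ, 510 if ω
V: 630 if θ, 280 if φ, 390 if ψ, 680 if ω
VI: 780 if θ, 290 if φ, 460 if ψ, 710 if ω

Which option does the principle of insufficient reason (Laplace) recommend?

Row averages: I=395, II=417.5, III=470, IV=427.5, V=495, VI=560
Highest average = 560 → VI.

VI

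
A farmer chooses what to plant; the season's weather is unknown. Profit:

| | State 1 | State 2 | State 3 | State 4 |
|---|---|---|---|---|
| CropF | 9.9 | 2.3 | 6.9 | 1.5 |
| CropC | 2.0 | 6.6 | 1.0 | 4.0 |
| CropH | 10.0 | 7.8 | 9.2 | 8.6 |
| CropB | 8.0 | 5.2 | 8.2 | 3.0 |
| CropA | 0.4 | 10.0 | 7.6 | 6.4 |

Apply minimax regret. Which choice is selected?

CropH

Column bests: State 1=10.0, State 2=10.0, State 3=9.2, State 4=8.6.
CropF regrets: 0.1, 7.7, 2.3, 7.1 → max 7.7
CropC regrets: 8.0, 3.4, 8.2, 4.6 → max 8.2
CropH regrets: 0.0, 2.2, 0.0, 0.0 → max 2.2
CropB regrets: 2.0, 4.8, 1.0, 5.6 → max 5.6
CropA regrets: 9.6, 0.0, 1.6, 2.2 → max 9.6
Smallest max regret = 2.2 → CropH.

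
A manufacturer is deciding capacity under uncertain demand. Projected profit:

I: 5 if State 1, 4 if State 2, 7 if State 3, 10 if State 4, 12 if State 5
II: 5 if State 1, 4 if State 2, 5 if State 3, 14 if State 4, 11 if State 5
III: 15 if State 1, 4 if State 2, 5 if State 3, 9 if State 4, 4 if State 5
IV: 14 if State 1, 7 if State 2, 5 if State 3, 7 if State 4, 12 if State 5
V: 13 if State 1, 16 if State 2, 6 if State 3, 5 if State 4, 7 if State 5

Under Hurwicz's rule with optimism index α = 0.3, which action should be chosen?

V

I: 0.3·12 + 0.7·4 = 6.4
II: 0.3·14 + 0.7·4 = 7
III: 0.3·15 + 0.7·4 = 7.3
IV: 0.3·14 + 0.7·5 = 7.7
V: 0.3·16 + 0.7·5 = 8.3
Highest Hurwicz score = 8.3 → V.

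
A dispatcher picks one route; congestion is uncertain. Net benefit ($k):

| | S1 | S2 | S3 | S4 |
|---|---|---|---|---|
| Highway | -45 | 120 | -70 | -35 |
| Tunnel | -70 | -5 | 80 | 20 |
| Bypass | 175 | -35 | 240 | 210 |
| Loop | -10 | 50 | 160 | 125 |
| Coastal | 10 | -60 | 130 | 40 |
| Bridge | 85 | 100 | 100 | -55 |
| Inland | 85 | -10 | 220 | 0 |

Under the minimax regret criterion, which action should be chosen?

Bypass

Column bests: S1=175, S2=120, S3=240, S4=210.
Highway regrets: 220, 0, 310, 245 → max 310
Tunnel regrets: 245, 125, 160, 190 → max 245
Bypass regrets: 0, 155, 0, 0 → max 155
Loop regrets: 185, 70, 80, 85 → max 185
Coastal regrets: 165, 180, 110, 170 → max 180
Bridge regrets: 90, 20, 140, 265 → max 265
Inland regrets: 90, 130, 20, 210 → max 210
Smallest max regret = 155 → Bypass.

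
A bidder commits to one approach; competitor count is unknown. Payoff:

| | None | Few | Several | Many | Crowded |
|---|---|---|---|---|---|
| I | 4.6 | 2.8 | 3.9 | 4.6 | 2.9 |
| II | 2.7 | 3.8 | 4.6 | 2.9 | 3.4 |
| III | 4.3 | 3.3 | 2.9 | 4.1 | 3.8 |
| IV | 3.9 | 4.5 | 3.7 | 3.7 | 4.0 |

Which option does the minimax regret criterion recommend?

IV

Column bests: None=4.6, Few=4.5, Several=4.6, Many=4.6, Crowded=4.0.
I regrets: 0.0, 1.7, 0.7, 0.0, 1.1 → max 1.7
II regrets: 1.9, 0.7, 0.0, 1.7, 0.6 → max 1.9
III regrets: 0.3, 1.2, 1.7, 0.5, 0.2 → max 1.7
IV regrets: 0.7, 0.0, 0.9, 0.9, 0.0 → max 0.9
Smallest max regret = 0.9 → IV.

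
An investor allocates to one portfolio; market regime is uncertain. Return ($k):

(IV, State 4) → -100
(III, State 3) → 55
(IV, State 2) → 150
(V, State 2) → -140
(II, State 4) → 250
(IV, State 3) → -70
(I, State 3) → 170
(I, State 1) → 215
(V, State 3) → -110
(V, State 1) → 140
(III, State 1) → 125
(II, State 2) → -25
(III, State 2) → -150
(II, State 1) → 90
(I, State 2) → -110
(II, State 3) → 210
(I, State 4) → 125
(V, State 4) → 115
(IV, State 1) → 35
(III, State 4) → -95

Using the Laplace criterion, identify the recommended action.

II

Row averages: I=100, II=131.25, III=-16.25, IV=3.75, V=1.25
Highest average = 131.25 → II.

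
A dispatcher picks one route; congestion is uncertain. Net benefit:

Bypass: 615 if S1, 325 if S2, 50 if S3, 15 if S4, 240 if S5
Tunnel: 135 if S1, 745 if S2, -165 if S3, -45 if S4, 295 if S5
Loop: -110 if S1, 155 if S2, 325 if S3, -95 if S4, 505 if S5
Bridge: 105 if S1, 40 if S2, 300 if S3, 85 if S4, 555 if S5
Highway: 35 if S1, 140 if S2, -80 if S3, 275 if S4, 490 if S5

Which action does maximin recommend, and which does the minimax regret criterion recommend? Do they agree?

Row minima: Bypass=15, Tunnel=-165, Loop=-110, Bridge=40, Highway=-80
Best worst-case = 40 → Bridge.
Column bests: S1=615, S2=745, S3=325, S4=275, S5=555.
Bypass regrets: 0, 420, 275, 260, 315 → max 420
Tunnel regrets: 480, 0, 490, 320, 260 → max 490
Loop regrets: 725, 590, 0, 370, 50 → max 725
Bridge regrets: 510, 705, 25, 190, 0 → max 705
Highway regrets: 580, 605, 405, 0, 65 → max 605
Smallest max regret = 420 → Bypass.

maximin → Bridge; minimax regret → Bypass (disagree)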